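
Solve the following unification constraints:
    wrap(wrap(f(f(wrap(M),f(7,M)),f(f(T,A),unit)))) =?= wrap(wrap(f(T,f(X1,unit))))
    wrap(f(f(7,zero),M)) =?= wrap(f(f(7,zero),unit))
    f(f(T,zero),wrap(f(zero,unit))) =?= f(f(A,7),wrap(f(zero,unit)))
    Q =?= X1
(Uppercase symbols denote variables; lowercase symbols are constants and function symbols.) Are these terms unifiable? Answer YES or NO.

Decompose wrap/1: wrap(f(f(wrap(M),f(7,M)),f(f(T,A),unit))) =?= wrap(f(T,f(X1,unit))).
Decompose wrap/1: f(f(wrap(M),f(7,M)),f(f(T,A),unit)) =?= f(T,f(X1,unit)).
Decompose f/2: f(wrap(M),f(7,M)) =?= T,  f(f(T,A),unit) =?= f(X1,unit).
Bind T := f(wrap(M),f(7,M)); substituting into the 2 remaining equations that mention T gives: f(f(f(wrap(M),f(7,M)),A),unit) =?= f(X1,unit),  f(f(f(wrap(M),f(7,M)),zero),wrap(f(zero,unit))) =?= f(f(A,7),wrap(f(zero,unit))).
Decompose f/2: f(f(wrap(M),f(7,M)),A) =?= X1,  unit =?= unit.
Bind X1 := f(f(wrap(M),f(7,M)),A); substituting into the one remaining equation that mentions X1 gives: Q =?= f(f(wrap(M),f(7,M)),A).
Delete trivial equation unit =?= unit.
Decompose wrap/1: f(f(7,zero),M) =?= f(f(7,zero),unit).
Decompose f/2: f(7,zero) =?= f(7,zero),  M =?= unit.
Delete trivial equation f(7,zero) =?= f(7,zero).
Bind M := unit; substituting into the remaining equations gives: f(f(f(wrap(unit),f(7,unit)),zero),wrap(f(zero,unit))) =?= f(f(A,7),wrap(f(zero,unit))),  Q =?= f(f(wrap(unit),f(7,unit)),A). Substituting into the earlier bindings gives T := f(wrap(unit),f(7,unit)), X1 := f(f(wrap(unit),f(7,unit)),A).
Decompose f/2: f(f(wrap(unit),f(7,unit)),zero) =?= f(A,7),  wrap(f(zero,unit)) =?= wrap(f(zero,unit)).
Decompose f/2: f(wrap(unit),f(7,unit)) =?= A,  zero =?= 7.
Bind A := f(wrap(unit),f(7,unit)); substituting into the one remaining equation that mentions A gives: Q =?= f(f(wrap(unit),f(7,unit)),f(wrap(unit),f(7,unit))). Substituting into the earlier binding gives X1 := f(f(wrap(unit),f(7,unit)),f(wrap(unit),f(7,unit))).
Clash: constants zero and 7 differ; no unifier exists.

NO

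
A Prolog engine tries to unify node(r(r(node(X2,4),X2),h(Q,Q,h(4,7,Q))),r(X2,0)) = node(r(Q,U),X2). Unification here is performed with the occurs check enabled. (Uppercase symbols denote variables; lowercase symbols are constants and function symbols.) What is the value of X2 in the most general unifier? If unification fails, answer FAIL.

Decompose node/2: r(r(node(X2,4),X2),h(Q,Q,h(4,7,Q))) = r(Q,U),  r(X2,0) = X2.
Decompose r/2: r(node(X2,4),X2) = Q,  h(Q,Q,h(4,7,Q)) = U.
Bind Q := r(node(X2,4),X2); substituting into the one remaining equation that mentions Q gives: h(r(node(X2,4),X2),r(node(X2,4),X2),h(4,7,r(node(X2,4),X2))) = U.
Bind U := h(r(node(X2,4),X2),r(node(X2,4),X2),h(4,7,r(node(X2,4),X2))); no other remaining equation mentions U.
Occurs check fails: X2 occurs in r(X2,0); the equation X2 = r(X2,0) has no finite solution.

FAIL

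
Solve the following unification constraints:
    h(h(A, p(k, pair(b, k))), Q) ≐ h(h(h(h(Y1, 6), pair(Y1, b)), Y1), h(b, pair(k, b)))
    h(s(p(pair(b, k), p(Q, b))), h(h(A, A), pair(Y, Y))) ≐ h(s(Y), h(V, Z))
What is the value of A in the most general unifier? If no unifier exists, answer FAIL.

Decompose h/2: h(A, p(k, pair(b, k))) ≐ h(h(h(Y1, 6), pair(Y1, b)), Y1),  Q ≐ h(b, pair(k, b)).
Decompose h/2: A ≐ h(h(Y1, 6), pair(Y1, b)),  p(k, pair(b, k)) ≐ Y1.
Bind A := h(h(Y1, 6), pair(Y1, b)); substituting into the one remaining equation that mentions A gives: h(s(p(pair(b, k), p(Q, b))), h(h(h(h(Y1, 6), pair(Y1, b)), h(h(Y1, 6), pair(Y1, b))), pair(Y, Y))) ≐ h(s(Y), h(V, Z)).
Bind Y1 := p(k, pair(b, k)); substituting into the one remaining equation that mentions Y1 gives: h(s(p(pair(b, k), p(Q, b))), h(h(h(h(p(k, pair(b, k)), 6), pair(p(k, pair(b, k)), b)), h(h(p(k, pair(b, k)), 6), pair(p(k, pair(b, k)), b))), pair(Y, Y))) ≐ h(s(Y), h(V, Z)). Substituting into the earlier binding gives A := h(h(p(k, pair(b, k)), 6), pair(p(k, pair(b, k)), b)).
Bind Q := h(b, pair(k, b)); substituting into the remaining equation gives: h(s(p(pair(b, k), p(h(b, pair(k, b)), b))), h(h(h(h(p(k, pair(b, k)), 6), pair(p(k, pair(b, k)), b)), h(h(p(k, pair(b, k)), 6), pair(p(k, pair(b, k)), b))), pair(Y, Y))) ≐ h(s(Y), h(V, Z)).
Decompose h/2: s(p(pair(b, k), p(h(b, pair(k, b)), b))) ≐ s(Y),  h(h(h(h(p(k, pair(b, k)), 6), pair(p(k, pair(b, k)), b)), h(h(p(k, pair(b, k)), 6), pair(p(k, pair(b, k)), b))), pair(Y, Y)) ≐ h(V, Z).
Decompose s/1: p(pair(b, k), p(h(b, pair(k, b)), b)) ≐ Y.
Bind Y := p(pair(b, k), p(h(b, pair(k, b)), b)); substituting into the remaining equation gives: h(h(h(h(p(k, pair(b, k)), 6), pair(p(k, pair(b, k)), b)), h(h(p(k, pair(b, k)), 6), pair(p(k, pair(b, k)), b))), pair(p(pair(b, k), p(h(b, pair(k, b)), b)), p(pair(b, k), p(h(b, pair(k, b)), b)))) ≐ h(V, Z).
Decompose h/2: h(h(h(p(k, pair(b, k)), 6), pair(p(k, pair(b, k)), b)), h(h(p(k, pair(b, k)), 6), pair(p(k, pair(b, k)), b))) ≐ V,  pair(p(pair(b, k), p(h(b, pair(k, b)), b)), p(pair(b, k), p(h(b, pair(k, b)), b))) ≐ Z.
Bind V := h(h(h(p(k, pair(b, k)), 6), pair(p(k, pair(b, k)), b)), h(h(p(k, pair(b, k)), 6), pair(p(k, pair(b, k)), b))); no other remaining equation mentions V.
Bind Z := pair(p(pair(b, k), p(h(b, pair(k, b)), b)), p(pair(b, k), p(h(b, pair(k, b)), b))).
MGU = { A ↦ h(h(p(k, pair(b, k)), 6), pair(p(k, pair(b, k)), b)), Y1 ↦ p(k, pair(b, k)), Q ↦ h(b, pair(k, b)), Y ↦ p(pair(b, k), p(h(b, pair(k, b)), b)), V ↦ h(h(h(p(k, pair(b, k)), 6), pair(p(k, pair(b, k)), b)), h(h(p(k, pair(b, k)), 6), pair(p(k, pair(b, k)), b))), Z ↦ pair(p(pair(b, k), p(h(b, pair(k, b)), b)), p(pair(b, k), p(h(b, pair(k, b)), b))) }, so A ↦ h(h(p(k, pair(b, k)), 6), pair(p(k, pair(b, k)), b)).

h(h(p(k, pair(b, k)), 6), pair(p(k, pair(b, k)), b))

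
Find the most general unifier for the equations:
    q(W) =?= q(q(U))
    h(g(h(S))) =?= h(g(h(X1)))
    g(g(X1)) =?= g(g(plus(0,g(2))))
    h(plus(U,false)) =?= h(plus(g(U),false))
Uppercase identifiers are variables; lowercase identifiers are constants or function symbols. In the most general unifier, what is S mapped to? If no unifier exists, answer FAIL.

FAIL

Decompose q/1: W =?= q(U).
Bind W := q(U); no other remaining equation mentions W.
Decompose h/1: g(h(S)) =?= g(h(X1)).
Decompose g/1: h(S) =?= h(X1).
Decompose h/1: S =?= X1.
Bind S := X1; no other remaining equation mentions S.
Decompose g/1: g(X1) =?= g(plus(0,g(2))).
Decompose g/1: X1 =?= plus(0,g(2)).
Bind X1 := plus(0,g(2)); no other remaining equation mentions X1. Substituting into the earlier binding gives S := plus(0,g(2)).
Decompose h/1: plus(U,false) =?= plus(g(U),false).
Decompose plus/2: U =?= g(U),  false =?= false.
Occurs check fails: U occurs in g(U); the equation U =?= g(U) has no finite solution.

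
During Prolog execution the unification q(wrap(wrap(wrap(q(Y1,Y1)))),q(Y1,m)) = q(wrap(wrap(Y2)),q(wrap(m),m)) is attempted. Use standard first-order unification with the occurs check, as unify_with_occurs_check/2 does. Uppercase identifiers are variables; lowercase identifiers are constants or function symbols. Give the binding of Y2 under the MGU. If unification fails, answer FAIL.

wrap(q(wrap(m),wrap(m)))

Decompose q/2: wrap(wrap(wrap(q(Y1,Y1)))) = wrap(wrap(Y2)),  q(Y1,m) = q(wrap(m),m).
Decompose wrap/1: wrap(wrap(q(Y1,Y1))) = wrap(Y2).
Decompose wrap/1: wrap(q(Y1,Y1)) = Y2.
Bind Y2 := wrap(q(Y1,Y1)); no other remaining equation mentions Y2.
Decompose q/2: Y1 = wrap(m),  m = m.
Bind Y1 := wrap(m); no other remaining equation mentions Y1. Substituting into the earlier binding gives Y2 := wrap(q(wrap(m),wrap(m))).
Delete trivial equation m = m.
MGU = { Y2 ↦ wrap(q(wrap(m),wrap(m))), Y1 ↦ wrap(m) }, so Y2 ↦ wrap(q(wrap(m),wrap(m))).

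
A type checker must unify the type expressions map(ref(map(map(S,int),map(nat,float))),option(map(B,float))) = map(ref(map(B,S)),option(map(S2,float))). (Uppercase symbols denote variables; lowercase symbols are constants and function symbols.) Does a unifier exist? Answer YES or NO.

Decompose map/2: ref(map(map(S,int),map(nat,float))) = ref(map(B,S)),  option(map(B,float)) = option(map(S2,float)).
Decompose ref/1: map(map(S,int),map(nat,float)) = map(B,S).
Decompose map/2: map(S,int) = B,  map(nat,float) = S.
Bind B := map(S,int); substituting into the one remaining equation that mentions B gives: option(map(map(S,int),float)) = option(map(S2,float)).
Bind S := map(nat,float); substituting into the remaining equation gives: option(map(map(map(nat,float),int),float)) = option(map(S2,float)). Substituting into the earlier binding gives B := map(map(nat,float),int).
Decompose option/1: map(map(map(nat,float),int),float) = map(S2,float).
Decompose map/2: map(map(nat,float),int) = S2,  float = float.
Bind S2 := map(map(nat,float),int); no other remaining equation mentions S2.
Delete trivial equation float = float.
No equations remain and no clash or occurs-check failure arose, so a unifier exists.

YES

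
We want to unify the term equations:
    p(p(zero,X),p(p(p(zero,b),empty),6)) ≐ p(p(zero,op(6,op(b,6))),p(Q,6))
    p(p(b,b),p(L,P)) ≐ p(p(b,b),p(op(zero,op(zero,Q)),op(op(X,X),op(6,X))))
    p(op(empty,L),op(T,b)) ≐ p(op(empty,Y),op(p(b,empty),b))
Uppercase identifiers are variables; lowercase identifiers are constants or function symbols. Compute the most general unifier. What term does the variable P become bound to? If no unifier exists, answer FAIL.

op(op(op(6,op(b,6)),op(6,op(b,6))),op(6,op(6,op(b,6))))

Decompose p/2: p(zero,X) ≐ p(zero,op(6,op(b,6))),  p(p(p(zero,b),empty),6) ≐ p(Q,6).
Decompose p/2: zero ≐ zero,  X ≐ op(6,op(b,6)).
Delete trivial equation zero ≐ zero.
Bind X := op(6,op(b,6)); substituting into the one remaining equation that mentions X gives: p(p(b,b),p(L,P)) ≐ p(p(b,b),p(op(zero,op(zero,Q)),op(op(op(6,op(b,6)),op(6,op(b,6))),op(6,op(6,op(b,6)))))).
Decompose p/2: p(p(zero,b),empty) ≐ Q,  6 ≐ 6.
Bind Q := p(p(zero,b),empty); substituting into the one remaining equation that mentions Q gives: p(p(b,b),p(L,P)) ≐ p(p(b,b),p(op(zero,op(zero,p(p(zero,b),empty))),op(op(op(6,op(b,6)),op(6,op(b,6))),op(6,op(6,op(b,6)))))).
Delete trivial equation 6 ≐ 6.
Decompose p/2: p(b,b) ≐ p(b,b),  p(L,P) ≐ p(op(zero,op(zero,p(p(zero,b),empty))),op(op(op(6,op(b,6)),op(6,op(b,6))),op(6,op(6,op(b,6))))).
Delete trivial equation p(b,b) ≐ p(b,b).
Decompose p/2: L ≐ op(zero,op(zero,p(p(zero,b),empty))),  P ≐ op(op(op(6,op(b,6)),op(6,op(b,6))),op(6,op(6,op(b,6)))).
Bind L := op(zero,op(zero,p(p(zero,b),empty))); substituting into the one remaining equation that mentions L gives: p(op(empty,op(zero,op(zero,p(p(zero,b),empty)))),op(T,b)) ≐ p(op(empty,Y),op(p(b,empty),b)).
Bind P := op(op(op(6,op(b,6)),op(6,op(b,6))),op(6,op(6,op(b,6)))); no other remaining equation mentions P.
Decompose p/2: op(empty,op(zero,op(zero,p(p(zero,b),empty)))) ≐ op(empty,Y),  op(T,b) ≐ op(p(b,empty),b).
Decompose op/2: empty ≐ empty,  op(zero,op(zero,p(p(zero,b),empty))) ≐ Y.
Delete trivial equation empty ≐ empty.
Bind Y := op(zero,op(zero,p(p(zero,b),empty))); no other remaining equation mentions Y.
Decompose op/2: T ≐ p(b,empty),  b ≐ b.
Bind T := p(b,empty); no other remaining equation mentions T.
Delete trivial equation b ≐ b.
MGU = { X := op(6,op(b,6)), Q := p(p(zero,b),empty), L := op(zero,op(zero,p(p(zero,b),empty))), P := op(op(op(6,op(b,6)),op(6,op(b,6))),op(6,op(6,op(b,6)))), Y := op(zero,op(zero,p(p(zero,b),empty))), T := p(b,empty) }, so P := op(op(op(6,op(b,6)),op(6,op(b,6))),op(6,op(6,op(b,6)))).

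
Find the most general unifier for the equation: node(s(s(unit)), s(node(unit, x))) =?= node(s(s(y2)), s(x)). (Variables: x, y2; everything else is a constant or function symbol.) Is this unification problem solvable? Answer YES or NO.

Decompose node/2: s(s(unit)) =?= s(s(y2)),  s(node(unit, x)) =?= s(x).
Decompose s/1: s(unit) =?= s(y2).
Decompose s/1: unit =?= y2.
Bind y2 := unit; no other remaining equation mentions y2.
Decompose s/1: node(unit, x) =?= x.
Occurs check fails: x occurs in node(unit, x); the equation x =?= node(unit, x) has no finite solution.

NO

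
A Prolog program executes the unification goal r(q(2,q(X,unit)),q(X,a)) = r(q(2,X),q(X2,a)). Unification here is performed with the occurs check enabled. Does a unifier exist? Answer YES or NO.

Decompose r/2: q(2,q(X,unit)) = q(2,X),  q(X,a) = q(X2,a).
Decompose q/2: 2 = 2,  q(X,unit) = X.
Delete trivial equation 2 = 2.
Occurs check fails: X occurs in q(X,unit); the equation X = q(X,unit) has no finite solution.

NO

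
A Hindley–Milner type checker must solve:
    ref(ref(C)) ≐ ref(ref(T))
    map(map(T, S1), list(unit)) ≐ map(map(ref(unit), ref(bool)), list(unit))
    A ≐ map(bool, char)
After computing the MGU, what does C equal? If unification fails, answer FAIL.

Decompose ref/1: ref(C) ≐ ref(T).
Decompose ref/1: C ≐ T.
Bind C := T; no other remaining equation mentions C.
Decompose map/2: map(T, S1) ≐ map(ref(unit), ref(bool)),  list(unit) ≐ list(unit).
Decompose map/2: T ≐ ref(unit),  S1 ≐ ref(bool).
Bind T := ref(unit); no other remaining equation mentions T. Substituting into the earlier binding gives C := ref(unit).
Bind S1 := ref(bool); no other remaining equation mentions S1.
Delete trivial equation list(unit) ≐ list(unit).
Bind A := map(bool, char).
MGU = { C := ref(unit), T := ref(unit), S1 := ref(bool), A := map(bool, char) }, so C := ref(unit).

ref(unit)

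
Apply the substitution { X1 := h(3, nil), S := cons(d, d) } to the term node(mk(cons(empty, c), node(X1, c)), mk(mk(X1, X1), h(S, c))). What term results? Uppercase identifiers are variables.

Replace each occurrence of X1 with h(3, nil).
Replace each occurrence of S with cons(d, d).
Result: node(mk(cons(empty, c), node(h(3, nil), c)), mk(mk(h(3, nil), h(3, nil)), h(cons(d, d), c))).

node(mk(cons(empty, c), node(h(3, nil), c)), mk(mk(h(3, nil), h(3, nil)), h(cons(d, d), c)))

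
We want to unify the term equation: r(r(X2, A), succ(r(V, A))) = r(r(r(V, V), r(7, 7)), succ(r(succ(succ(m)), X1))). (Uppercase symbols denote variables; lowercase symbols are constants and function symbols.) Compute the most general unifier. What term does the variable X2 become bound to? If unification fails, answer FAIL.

r(succ(succ(m)), succ(succ(m)))

Decompose r/2: r(X2, A) = r(r(V, V), r(7, 7)),  succ(r(V, A)) = succ(r(succ(succ(m)), X1)).
Decompose r/2: X2 = r(V, V),  A = r(7, 7).
Bind X2 := r(V, V); no other remaining equation mentions X2.
Bind A := r(7, 7); substituting into the remaining equation gives: succ(r(V, r(7, 7))) = succ(r(succ(succ(m)), X1)).
Decompose succ/1: r(V, r(7, 7)) = r(succ(succ(m)), X1).
Decompose r/2: V = succ(succ(m)),  r(7, 7) = X1.
Bind V := succ(succ(m)); no other remaining equation mentions V. Substituting into the earlier binding gives X2 := r(succ(succ(m)), succ(succ(m))).
Bind X1 := r(7, 7).
MGU = { X2 := r(succ(succ(m)), succ(succ(m))), A := r(7, 7), V := succ(succ(m)), X1 := r(7, 7) }, so X2 := r(succ(succ(m)), succ(succ(m))).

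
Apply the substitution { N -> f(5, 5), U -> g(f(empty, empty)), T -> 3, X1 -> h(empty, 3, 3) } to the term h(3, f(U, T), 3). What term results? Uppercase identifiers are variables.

Replace each occurrence of U with g(f(empty, empty)).
Replace each occurrence of T with 3.
Result: h(3, f(g(f(empty, empty)), 3), 3).

h(3, f(g(f(empty, empty)), 3), 3)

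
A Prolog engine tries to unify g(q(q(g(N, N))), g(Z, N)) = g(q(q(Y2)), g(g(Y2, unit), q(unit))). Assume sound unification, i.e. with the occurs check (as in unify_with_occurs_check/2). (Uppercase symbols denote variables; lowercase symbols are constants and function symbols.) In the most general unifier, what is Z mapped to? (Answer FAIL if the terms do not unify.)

g(g(q(unit), q(unit)), unit)

Decompose g/2: q(q(g(N, N))) = q(q(Y2)),  g(Z, N) = g(g(Y2, unit), q(unit)).
Decompose q/1: q(g(N, N)) = q(Y2).
Decompose q/1: g(N, N) = Y2.
Bind Y2 := g(N, N); substituting into the remaining equation gives: g(Z, N) = g(g(g(N, N), unit), q(unit)).
Decompose g/2: Z = g(g(N, N), unit),  N = q(unit).
Bind Z := g(g(N, N), unit); no other remaining equation mentions Z.
Bind N := q(unit). Substituting into the earlier bindings gives Y2 := g(q(unit), q(unit)), Z := g(g(q(unit), q(unit)), unit).
MGU = { Y2 = g(q(unit), q(unit)), Z = g(g(q(unit), q(unit)), unit), N = q(unit) }, so Z = g(g(q(unit), q(unit)), unit).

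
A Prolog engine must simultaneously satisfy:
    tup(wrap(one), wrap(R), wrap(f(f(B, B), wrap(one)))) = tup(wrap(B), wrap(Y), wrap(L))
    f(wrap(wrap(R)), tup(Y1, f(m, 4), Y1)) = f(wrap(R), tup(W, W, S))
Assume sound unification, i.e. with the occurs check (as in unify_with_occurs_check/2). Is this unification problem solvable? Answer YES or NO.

NO

Decompose tup/3: wrap(one) = wrap(B),  wrap(R) = wrap(Y),  wrap(f(f(B, B), wrap(one))) = wrap(L).
Decompose wrap/1: one = B.
Bind B := one; substituting into the one remaining equation that mentions B gives: wrap(f(f(one, one), wrap(one))) = wrap(L).
Decompose wrap/1: R = Y.
Bind R := Y; substituting into the one remaining equation that mentions R gives: f(wrap(wrap(Y)), tup(Y1, f(m, 4), Y1)) = f(wrap(Y), tup(W, W, S)).
Decompose wrap/1: f(f(one, one), wrap(one)) = L.
Bind L := f(f(one, one), wrap(one)); no other remaining equation mentions L.
Decompose f/2: wrap(wrap(Y)) = wrap(Y),  tup(Y1, f(m, 4), Y1) = tup(W, W, S).
Decompose wrap/1: wrap(Y) = Y.
Occurs check fails: Y occurs in wrap(Y); the equation Y = wrap(Y) has no finite solution.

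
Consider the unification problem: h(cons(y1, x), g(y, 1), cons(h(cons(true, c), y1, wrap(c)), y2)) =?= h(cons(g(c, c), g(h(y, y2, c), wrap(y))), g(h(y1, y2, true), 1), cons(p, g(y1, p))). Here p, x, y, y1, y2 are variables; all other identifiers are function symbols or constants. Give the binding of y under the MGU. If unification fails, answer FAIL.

h(g(c, c), g(g(c, c), h(cons(true, c), g(c, c), wrap(c))), true)

Decompose h/3: cons(y1, x) =?= cons(g(c, c), g(h(y, y2, c), wrap(y))),  g(y, 1) =?= g(h(y1, y2, true), 1),  cons(h(cons(true, c), y1, wrap(c)), y2) =?= cons(p, g(y1, p)).
Decompose cons/2: y1 =?= g(c, c),  x =?= g(h(y, y2, c), wrap(y)).
Bind y1 := g(c, c); substituting into the 2 remaining equations that mention y1 gives: g(y, 1) =?= g(h(g(c, c), y2, true), 1),  cons(h(cons(true, c), g(c, c), wrap(c)), y2) =?= cons(p, g(g(c, c), p)).
Bind x := g(h(y, y2, c), wrap(y)); no other remaining equation mentions x.
Decompose g/2: y =?= h(g(c, c), y2, true),  1 =?= 1.
Bind y := h(g(c, c), y2, true); no other remaining equation mentions y. Substituting into the earlier binding gives x := g(h(h(g(c, c), y2, true), y2, c), wrap(h(g(c, c), y2, true))).
Delete trivial equation 1 =?= 1.
Decompose cons/2: h(cons(true, c), g(c, c), wrap(c)) =?= p,  y2 =?= g(g(c, c), p).
Bind p := h(cons(true, c), g(c, c), wrap(c)); substituting into the remaining equation gives: y2 =?= g(g(c, c), h(cons(true, c), g(c, c), wrap(c))).
Bind y2 := g(g(c, c), h(cons(true, c), g(c, c), wrap(c))). Substituting into the earlier bindings gives x := g(h(h(g(c, c), g(g(c, c), h(cons(true, c), g(c, c), wrap(c))), true), g(g(c, c), h(cons(true, c), g(c, c), wrap(c))), c), wrap(h(g(c, c), g(g(c, c), h(cons(true, c), g(c, c), wrap(c))), true))), y := h(g(c, c), g(g(c, c), h(cons(true, c), g(c, c), wrap(c))), true).
MGU = { y1 -> g(c, c), x -> g(h(h(g(c, c), g(g(c, c), h(cons(true, c), g(c, c), wrap(c))), true), g(g(c, c), h(cons(true, c), g(c, c), wrap(c))), c), wrap(h(g(c, c), g(g(c, c), h(cons(true, c), g(c, c), wrap(c))), true))), y -> h(g(c, c), g(g(c, c), h(cons(true, c), g(c, c), wrap(c))), true), p -> h(cons(true, c), g(c, c), wrap(c)), y2 -> g(g(c, c), h(cons(true, c), g(c, c), wrap(c))) }, so y -> h(g(c, c), g(g(c, c), h(cons(true, c), g(c, c), wrap(c))), true).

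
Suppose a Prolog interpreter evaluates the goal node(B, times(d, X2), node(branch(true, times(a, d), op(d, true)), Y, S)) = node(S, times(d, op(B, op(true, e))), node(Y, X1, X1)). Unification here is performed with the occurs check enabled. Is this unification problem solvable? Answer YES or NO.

YES

Decompose node/3: B = S,  times(d, X2) = times(d, op(B, op(true, e))),  node(branch(true, times(a, d), op(d, true)), Y, S) = node(Y, X1, X1).
Bind B := S; substituting into the one remaining equation that mentions B gives: times(d, X2) = times(d, op(S, op(true, e))).
Decompose times/2: d = d,  X2 = op(S, op(true, e)).
Delete trivial equation d = d.
Bind X2 := op(S, op(true, e)); no other remaining equation mentions X2.
Decompose node/3: branch(true, times(a, d), op(d, true)) = Y,  Y = X1,  S = X1.
Bind Y := branch(true, times(a, d), op(d, true)); substituting into the one remaining equation that mentions Y gives: branch(true, times(a, d), op(d, true)) = X1.
Bind X1 := branch(true, times(a, d), op(d, true)); substituting into the remaining equation gives: S = branch(true, times(a, d), op(d, true)).
Bind S := branch(true, times(a, d), op(d, true)). Substituting into the earlier bindings gives B := branch(true, times(a, d), op(d, true)), X2 := op(branch(true, times(a, d), op(d, true)), op(true, e)).
No equations remain and no clash or occurs-check failure arose, so a unifier exists.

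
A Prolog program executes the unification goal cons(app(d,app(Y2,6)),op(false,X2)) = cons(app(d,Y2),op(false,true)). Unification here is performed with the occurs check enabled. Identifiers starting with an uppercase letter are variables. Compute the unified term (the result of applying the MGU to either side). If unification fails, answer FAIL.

Decompose cons/2: app(d,app(Y2,6)) = app(d,Y2),  op(false,X2) = op(false,true).
Decompose app/2: d = d,  app(Y2,6) = Y2.
Delete trivial equation d = d.
Occurs check fails: Y2 occurs in app(Y2,6); the equation Y2 = app(Y2,6) has no finite solution.

FAIL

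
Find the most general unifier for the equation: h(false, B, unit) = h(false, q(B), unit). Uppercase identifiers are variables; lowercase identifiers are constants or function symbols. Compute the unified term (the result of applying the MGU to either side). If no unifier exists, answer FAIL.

Decompose h/3: false = false,  B = q(B),  unit = unit.
Delete trivial equation false = false.
Occurs check fails: B occurs in q(B); the equation B = q(B) has no finite solution.

FAIL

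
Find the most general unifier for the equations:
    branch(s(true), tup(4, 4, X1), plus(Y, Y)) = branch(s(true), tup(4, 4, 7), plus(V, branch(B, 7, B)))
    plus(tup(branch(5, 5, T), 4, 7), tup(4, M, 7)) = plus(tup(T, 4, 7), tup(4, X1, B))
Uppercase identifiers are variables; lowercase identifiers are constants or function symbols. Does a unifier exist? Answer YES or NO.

Decompose branch/3: s(true) = s(true),  tup(4, 4, X1) = tup(4, 4, 7),  plus(Y, Y) = plus(V, branch(B, 7, B)).
Delete trivial equation s(true) = s(true).
Decompose tup/3: 4 = 4,  4 = 4,  X1 = 7.
Delete trivial equation 4 = 4.
Delete trivial equation 4 = 4.
Bind X1 := 7; substituting into the one remaining equation that mentions X1 gives: plus(tup(branch(5, 5, T), 4, 7), tup(4, M, 7)) = plus(tup(T, 4, 7), tup(4, 7, B)).
Decompose plus/2: Y = V,  Y = branch(B, 7, B).
Bind Y := V; substituting into the one remaining equation that mentions Y gives: V = branch(B, 7, B).
Bind V := branch(B, 7, B); no other remaining equation mentions V. Substituting into the earlier binding gives Y := branch(B, 7, B).
Decompose plus/2: tup(branch(5, 5, T), 4, 7) = tup(T, 4, 7),  tup(4, M, 7) = tup(4, 7, B).
Decompose tup/3: branch(5, 5, T) = T,  4 = 4,  7 = 7.
Occurs check fails: T occurs in branch(5, 5, T); the equation T = branch(5, 5, T) has no finite solution.

NO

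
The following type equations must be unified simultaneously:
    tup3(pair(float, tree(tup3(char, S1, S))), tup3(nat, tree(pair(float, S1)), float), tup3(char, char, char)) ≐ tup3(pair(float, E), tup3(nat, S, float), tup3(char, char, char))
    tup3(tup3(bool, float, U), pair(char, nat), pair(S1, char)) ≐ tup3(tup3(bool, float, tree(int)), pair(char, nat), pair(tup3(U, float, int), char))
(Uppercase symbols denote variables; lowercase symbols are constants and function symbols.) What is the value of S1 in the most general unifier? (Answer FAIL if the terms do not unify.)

Decompose tup3/3: pair(float, tree(tup3(char, S1, S))) ≐ pair(float, E),  tup3(nat, tree(pair(float, S1)), float) ≐ tup3(nat, S, float),  tup3(char, char, char) ≐ tup3(char, char, char).
Decompose pair/2: float ≐ float,  tree(tup3(char, S1, S)) ≐ E.
Delete trivial equation float ≐ float.
Bind E := tree(tup3(char, S1, S)); no other remaining equation mentions E.
Decompose tup3/3: nat ≐ nat,  tree(pair(float, S1)) ≐ S,  float ≐ float.
Delete trivial equation nat ≐ nat.
Bind S := tree(pair(float, S1)); no other remaining equation mentions S. Substituting into the earlier binding gives E := tree(tup3(char, S1, tree(pair(float, S1)))).
Delete trivial equation float ≐ float.
Delete trivial equation tup3(char, char, char) ≐ tup3(char, char, char).
Decompose tup3/3: tup3(bool, float, U) ≐ tup3(bool, float, tree(int)),  pair(char, nat) ≐ pair(char, nat),  pair(S1, char) ≐ pair(tup3(U, float, int), char).
Decompose tup3/3: bool ≐ bool,  float ≐ float,  U ≐ tree(int).
Delete trivial equation bool ≐ bool.
Delete trivial equation float ≐ float.
Bind U := tree(int); substituting into the one remaining equation that mentions U gives: pair(S1, char) ≐ pair(tup3(tree(int), float, int), char).
Delete trivial equation pair(char, nat) ≐ pair(char, nat).
Decompose pair/2: S1 ≐ tup3(tree(int), float, int),  char ≐ char.
Bind S1 := tup3(tree(int), float, int); no other remaining equation mentions S1. Substituting into the earlier bindings gives E := tree(tup3(char, tup3(tree(int), float, int), tree(pair(float, tup3(tree(int), float, int))))), S := tree(pair(float, tup3(tree(int), float, int))).
Delete trivial equation char ≐ char.
MGU = { E := tree(tup3(char, tup3(tree(int), float, int), tree(pair(float, tup3(tree(int), float, int))))), S := tree(pair(float, tup3(tree(int), float, int))), U := tree(int), S1 := tup3(tree(int), float, int) }, so S1 := tup3(tree(int), float, int).

tup3(tree(int), float, int)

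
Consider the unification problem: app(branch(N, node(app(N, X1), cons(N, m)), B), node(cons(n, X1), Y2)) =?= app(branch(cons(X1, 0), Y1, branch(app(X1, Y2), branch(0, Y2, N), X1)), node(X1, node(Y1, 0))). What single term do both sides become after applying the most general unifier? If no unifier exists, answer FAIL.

Decompose app/2: branch(N, node(app(N, X1), cons(N, m)), B) =?= branch(cons(X1, 0), Y1, branch(app(X1, Y2), branch(0, Y2, N), X1)),  node(cons(n, X1), Y2) =?= node(X1, node(Y1, 0)).
Decompose branch/3: N =?= cons(X1, 0),  node(app(N, X1), cons(N, m)) =?= Y1,  B =?= branch(app(X1, Y2), branch(0, Y2, N), X1).
Bind N := cons(X1, 0); substituting into the 2 remaining equations that mention N gives: node(app(cons(X1, 0), X1), cons(cons(X1, 0), m)) =?= Y1,  B =?= branch(app(X1, Y2), branch(0, Y2, cons(X1, 0)), X1).
Bind Y1 := node(app(cons(X1, 0), X1), cons(cons(X1, 0), m)); substituting into the one remaining equation that mentions Y1 gives: node(cons(n, X1), Y2) =?= node(X1, node(node(app(cons(X1, 0), X1), cons(cons(X1, 0), m)), 0)).
Bind B := branch(app(X1, Y2), branch(0, Y2, cons(X1, 0)), X1); no other remaining equation mentions B.
Decompose node/2: cons(n, X1) =?= X1,  Y2 =?= node(node(app(cons(X1, 0), X1), cons(cons(X1, 0), m)), 0).
Occurs check fails: X1 occurs in cons(n, X1); the equation X1 =?= cons(n, X1) has no finite solution.

FAIL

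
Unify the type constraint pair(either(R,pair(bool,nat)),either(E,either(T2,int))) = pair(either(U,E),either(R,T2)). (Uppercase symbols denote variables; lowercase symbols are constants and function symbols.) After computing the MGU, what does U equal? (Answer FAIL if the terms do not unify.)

Decompose pair/2: either(R,pair(bool,nat)) = either(U,E),  either(E,either(T2,int)) = either(R,T2).
Decompose either/2: R = U,  pair(bool,nat) = E.
Bind R := U; substituting into the one remaining equation that mentions R gives: either(E,either(T2,int)) = either(U,T2).
Bind E := pair(bool,nat); substituting into the remaining equation gives: either(pair(bool,nat),either(T2,int)) = either(U,T2).
Decompose either/2: pair(bool,nat) = U,  either(T2,int) = T2.
Bind U := pair(bool,nat); no other remaining equation mentions U. Substituting into the earlier binding gives R := pair(bool,nat).
Occurs check fails: T2 occurs in either(T2,int); the equation T2 = either(T2,int) has no finite solution.

FAIL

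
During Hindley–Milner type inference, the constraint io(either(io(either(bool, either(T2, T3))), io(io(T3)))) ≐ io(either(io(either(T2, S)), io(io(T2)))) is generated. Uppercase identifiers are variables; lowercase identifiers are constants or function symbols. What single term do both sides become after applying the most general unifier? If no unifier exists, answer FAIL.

Decompose io/1: either(io(either(bool, either(T2, T3))), io(io(T3))) ≐ either(io(either(T2, S)), io(io(T2))).
Decompose either/2: io(either(bool, either(T2, T3))) ≐ io(either(T2, S)),  io(io(T3)) ≐ io(io(T2)).
Decompose io/1: either(bool, either(T2, T3)) ≐ either(T2, S).
Decompose either/2: bool ≐ T2,  either(T2, T3) ≐ S.
Bind T2 := bool; substituting into the remaining equations gives: either(bool, T3) ≐ S,  io(io(T3)) ≐ io(io(bool)).
Bind S := either(bool, T3); no other remaining equation mentions S.
Decompose io/1: io(T3) ≐ io(bool).
Decompose io/1: T3 ≐ bool.
Bind T3 := bool. Substituting into the earlier binding gives S := either(bool, bool).
Applying the MGU to either side gives io(either(io(either(bool, either(bool, bool))), io(io(bool)))).

io(either(io(either(bool, either(bool, bool))), io(io(bool))))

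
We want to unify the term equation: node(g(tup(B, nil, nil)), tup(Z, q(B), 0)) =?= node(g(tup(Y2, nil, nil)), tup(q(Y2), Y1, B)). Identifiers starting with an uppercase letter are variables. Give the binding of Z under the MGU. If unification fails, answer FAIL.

q(0)

Decompose node/2: g(tup(B, nil, nil)) =?= g(tup(Y2, nil, nil)),  tup(Z, q(B), 0) =?= tup(q(Y2), Y1, B).
Decompose g/1: tup(B, nil, nil) =?= tup(Y2, nil, nil).
Decompose tup/3: B =?= Y2,  nil =?= nil,  nil =?= nil.
Bind B := Y2; substituting into the one remaining equation that mentions B gives: tup(Z, q(Y2), 0) =?= tup(q(Y2), Y1, Y2).
Delete trivial equation nil =?= nil.
Delete trivial equation nil =?= nil.
Decompose tup/3: Z =?= q(Y2),  q(Y2) =?= Y1,  0 =?= Y2.
Bind Z := q(Y2); no other remaining equation mentions Z.
Bind Y1 := q(Y2); no other remaining equation mentions Y1.
Bind Y2 := 0. Substituting into the earlier bindings gives B := 0, Z := q(0), Y1 := q(0).
MGU = { B := 0, Z := q(0), Y1 := q(0), Y2 := 0 }, so Z := q(0).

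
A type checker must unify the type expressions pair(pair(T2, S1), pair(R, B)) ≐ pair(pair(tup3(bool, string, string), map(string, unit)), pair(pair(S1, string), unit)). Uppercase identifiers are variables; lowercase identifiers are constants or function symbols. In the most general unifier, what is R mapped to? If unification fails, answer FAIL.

pair(map(string, unit), string)

Decompose pair/2: pair(T2, S1) ≐ pair(tup3(bool, string, string), map(string, unit)),  pair(R, B) ≐ pair(pair(S1, string), unit).
Decompose pair/2: T2 ≐ tup3(bool, string, string),  S1 ≐ map(string, unit).
Bind T2 := tup3(bool, string, string); no other remaining equation mentions T2.
Bind S1 := map(string, unit); substituting into the remaining equation gives: pair(R, B) ≐ pair(pair(map(string, unit), string), unit).
Decompose pair/2: R ≐ pair(map(string, unit), string),  B ≐ unit.
Bind R := pair(map(string, unit), string); no other remaining equation mentions R.
Bind B := unit.
MGU = { T2 := tup3(bool, string, string), S1 := map(string, unit), R := pair(map(string, unit), string), B := unit }, so R := pair(map(string, unit), string).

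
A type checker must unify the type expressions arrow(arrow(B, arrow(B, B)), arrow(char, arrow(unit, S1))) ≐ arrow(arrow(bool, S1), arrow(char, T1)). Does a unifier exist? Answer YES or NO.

Decompose arrow/2: arrow(B, arrow(B, B)) ≐ arrow(bool, S1),  arrow(char, arrow(unit, S1)) ≐ arrow(char, T1).
Decompose arrow/2: B ≐ bool,  arrow(B, B) ≐ S1.
Bind B := bool; substituting into the one remaining equation that mentions B gives: arrow(bool, bool) ≐ S1.
Bind S1 := arrow(bool, bool); substituting into the remaining equation gives: arrow(char, arrow(unit, arrow(bool, bool))) ≐ arrow(char, T1).
Decompose arrow/2: char ≐ char,  arrow(unit, arrow(bool, bool)) ≐ T1.
Delete trivial equation char ≐ char.
Bind T1 := arrow(unit, arrow(bool, bool)).
No equations remain and no clash or occurs-check failure arose, so a unifier exists.

YES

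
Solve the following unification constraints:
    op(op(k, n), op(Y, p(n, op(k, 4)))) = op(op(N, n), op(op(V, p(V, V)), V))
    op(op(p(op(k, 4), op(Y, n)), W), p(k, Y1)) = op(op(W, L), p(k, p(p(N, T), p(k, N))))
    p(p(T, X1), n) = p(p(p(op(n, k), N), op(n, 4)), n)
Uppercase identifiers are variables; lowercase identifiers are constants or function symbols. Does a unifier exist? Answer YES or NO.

Decompose op/2: op(k, n) = op(N, n),  op(Y, p(n, op(k, 4))) = op(op(V, p(V, V)), V).
Decompose op/2: k = N,  n = n.
Bind N := k; substituting into the 2 remaining equations that mention N gives: op(op(p(op(k, 4), op(Y, n)), W), p(k, Y1)) = op(op(W, L), p(k, p(p(k, T), p(k, k)))),  p(p(T, X1), n) = p(p(p(op(n, k), k), op(n, 4)), n).
Delete trivial equation n = n.
Decompose op/2: Y = op(V, p(V, V)),  p(n, op(k, 4)) = V.
Bind Y := op(V, p(V, V)); substituting into the one remaining equation that mentions Y gives: op(op(p(op(k, 4), op(op(V, p(V, V)), n)), W), p(k, Y1)) = op(op(W, L), p(k, p(p(k, T), p(k, k)))).
Bind V := p(n, op(k, 4)); substituting into the one remaining equation that mentions V gives: op(op(p(op(k, 4), op(op(p(n, op(k, 4)), p(p(n, op(k, 4)), p(n, op(k, 4)))), n)), W), p(k, Y1)) = op(op(W, L), p(k, p(p(k, T), p(k, k)))). Substituting into the earlier binding gives Y := op(p(n, op(k, 4)), p(p(n, op(k, 4)), p(n, op(k, 4)))).
Decompose op/2: op(p(op(k, 4), op(op(p(n, op(k, 4)), p(p(n, op(k, 4)), p(n, op(k, 4)))), n)), W) = op(W, L),  p(k, Y1) = p(k, p(p(k, T), p(k, k))).
Decompose op/2: p(op(k, 4), op(op(p(n, op(k, 4)), p(p(n, op(k, 4)), p(n, op(k, 4)))), n)) = W,  W = L.
Bind W := p(op(k, 4), op(op(p(n, op(k, 4)), p(p(n, op(k, 4)), p(n, op(k, 4)))), n)); substituting into the one remaining equation that mentions W gives: p(op(k, 4), op(op(p(n, op(k, 4)), p(p(n, op(k, 4)), p(n, op(k, 4)))), n)) = L.
Bind L := p(op(k, 4), op(op(p(n, op(k, 4)), p(p(n, op(k, 4)), p(n, op(k, 4)))), n)); no other remaining equation mentions L.
Decompose p/2: k = k,  Y1 = p(p(k, T), p(k, k)).
Delete trivial equation k = k.
Bind Y1 := p(p(k, T), p(k, k)); no other remaining equation mentions Y1.
Decompose p/2: p(T, X1) = p(p(op(n, k), k), op(n, 4)),  n = n.
Decompose p/2: T = p(op(n, k), k),  X1 = op(n, 4).
Bind T := p(op(n, k), k); no other remaining equation mentions T. Substituting into the earlier binding gives Y1 := p(p(k, p(op(n, k), k)), p(k, k)).
Bind X1 := op(n, 4); no other remaining equation mentions X1.
Delete trivial equation n = n.
No equations remain and no clash or occurs-check failure arose, so a unifier exists.

YES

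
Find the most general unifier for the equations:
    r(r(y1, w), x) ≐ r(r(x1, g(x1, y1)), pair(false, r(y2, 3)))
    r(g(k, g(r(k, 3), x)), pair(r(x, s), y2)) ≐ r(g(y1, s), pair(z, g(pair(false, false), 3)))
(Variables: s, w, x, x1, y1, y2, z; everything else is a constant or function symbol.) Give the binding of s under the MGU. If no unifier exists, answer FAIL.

Decompose r/2: r(y1, w) ≐ r(x1, g(x1, y1)),  x ≐ pair(false, r(y2, 3)).
Decompose r/2: y1 ≐ x1,  w ≐ g(x1, y1).
Bind y1 := x1; substituting into the 2 remaining equations that mention y1 gives: w ≐ g(x1, x1),  r(g(k, g(r(k, 3), x)), pair(r(x, s), y2)) ≐ r(g(x1, s), pair(z, g(pair(false, false), 3))).
Bind w := g(x1, x1); no other remaining equation mentions w.
Bind x := pair(false, r(y2, 3)); substituting into the remaining equation gives: r(g(k, g(r(k, 3), pair(false, r(y2, 3)))), pair(r(pair(false, r(y2, 3)), s), y2)) ≐ r(g(x1, s), pair(z, g(pair(false, false), 3))).
Decompose r/2: g(k, g(r(k, 3), pair(false, r(y2, 3)))) ≐ g(x1, s),  pair(r(pair(false, r(y2, 3)), s), y2) ≐ pair(z, g(pair(false, false), 3)).
Decompose g/2: k ≐ x1,  g(r(k, 3), pair(false, r(y2, 3))) ≐ s.
Bind x1 := k; no other remaining equation mentions x1. Substituting into the earlier bindings gives y1 := k, w := g(k, k).
Bind s := g(r(k, 3), pair(false, r(y2, 3))); substituting into the remaining equation gives: pair(r(pair(false, r(y2, 3)), g(r(k, 3), pair(false, r(y2, 3)))), y2) ≐ pair(z, g(pair(false, false), 3)).
Decompose pair/2: r(pair(false, r(y2, 3)), g(r(k, 3), pair(false, r(y2, 3)))) ≐ z,  y2 ≐ g(pair(false, false), 3).
Bind z := r(pair(false, r(y2, 3)), g(r(k, 3), pair(false, r(y2, 3)))); no other remaining equation mentions z.
Bind y2 := g(pair(false, false), 3). Substituting into the earlier bindings gives x := pair(false, r(g(pair(false, false), 3), 3)), s := g(r(k, 3), pair(false, r(g(pair(false, false), 3), 3))), z := r(pair(false, r(g(pair(false, false), 3), 3)), g(r(k, 3), pair(false, r(g(pair(false, false), 3), 3)))).
MGU = { y1 -> k, w -> g(k, k), x -> pair(false, r(g(pair(false, false), 3), 3)), x1 -> k, s -> g(r(k, 3), pair(false, r(g(pair(false, false), 3), 3))), z -> r(pair(false, r(g(pair(false, false), 3), 3)), g(r(k, 3), pair(false, r(g(pair(false, false), 3), 3)))), y2 -> g(pair(false, false), 3) }, so s -> g(r(k, 3), pair(false, r(g(pair(false, false), 3), 3))).

g(r(k, 3), pair(false, r(g(pair(false, false), 3), 3)))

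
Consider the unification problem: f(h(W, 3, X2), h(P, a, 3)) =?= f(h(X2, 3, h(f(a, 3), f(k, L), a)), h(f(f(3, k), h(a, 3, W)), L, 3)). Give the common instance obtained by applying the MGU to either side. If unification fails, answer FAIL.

f(h(h(f(a, 3), f(k, a), a), 3, h(f(a, 3), f(k, a), a)), h(f(f(3, k), h(a, 3, h(f(a, 3), f(k, a), a))), a, 3))

Decompose f/2: h(W, 3, X2) =?= h(X2, 3, h(f(a, 3), f(k, L), a)),  h(P, a, 3) =?= h(f(f(3, k), h(a, 3, W)), L, 3).
Decompose h/3: W =?= X2,  3 =?= 3,  X2 =?= h(f(a, 3), f(k, L), a).
Bind W := X2; substituting into the one remaining equation that mentions W gives: h(P, a, 3) =?= h(f(f(3, k), h(a, 3, X2)), L, 3).
Delete trivial equation 3 =?= 3.
Bind X2 := h(f(a, 3), f(k, L), a); substituting into the remaining equation gives: h(P, a, 3) =?= h(f(f(3, k), h(a, 3, h(f(a, 3), f(k, L), a))), L, 3). Substituting into the earlier binding gives W := h(f(a, 3), f(k, L), a).
Decompose h/3: P =?= f(f(3, k), h(a, 3, h(f(a, 3), f(k, L), a))),  a =?= L,  3 =?= 3.
Bind P := f(f(3, k), h(a, 3, h(f(a, 3), f(k, L), a))); no other remaining equation mentions P.
Bind L := a; no other remaining equation mentions L. Substituting into the earlier bindings gives W := h(f(a, 3), f(k, a), a), X2 := h(f(a, 3), f(k, a), a), P := f(f(3, k), h(a, 3, h(f(a, 3), f(k, a), a))).
Delete trivial equation 3 =?= 3.
Applying the MGU to either side gives f(h(h(f(a, 3), f(k, a), a), 3, h(f(a, 3), f(k, a), a)), h(f(f(3, k), h(a, 3, h(f(a, 3), f(k, a), a))), a, 3)).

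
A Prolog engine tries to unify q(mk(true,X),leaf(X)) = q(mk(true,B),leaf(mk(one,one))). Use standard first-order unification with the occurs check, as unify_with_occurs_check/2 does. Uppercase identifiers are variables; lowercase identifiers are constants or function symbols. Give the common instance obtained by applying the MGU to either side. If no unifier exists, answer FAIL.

Decompose q/2: mk(true,X) = mk(true,B),  leaf(X) = leaf(mk(one,one)).
Decompose mk/2: true = true,  X = B.
Delete trivial equation true = true.
Bind X := B; substituting into the remaining equation gives: leaf(B) = leaf(mk(one,one)).
Decompose leaf/1: B = mk(one,one).
Bind B := mk(one,one). Substituting into the earlier binding gives X := mk(one,one).
Applying the MGU to either side gives q(mk(true,mk(one,one)),leaf(mk(one,one))).

q(mk(true,mk(one,one)),leaf(mk(one,one)))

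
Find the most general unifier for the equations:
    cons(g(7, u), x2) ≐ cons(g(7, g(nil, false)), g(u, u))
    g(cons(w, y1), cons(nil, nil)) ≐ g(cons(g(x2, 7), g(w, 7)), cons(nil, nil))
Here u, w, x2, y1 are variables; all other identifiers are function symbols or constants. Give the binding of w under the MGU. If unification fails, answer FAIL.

Decompose cons/2: g(7, u) ≐ g(7, g(nil, false)),  x2 ≐ g(u, u).
Decompose g/2: 7 ≐ 7,  u ≐ g(nil, false).
Delete trivial equation 7 ≐ 7.
Bind u := g(nil, false); substituting into the one remaining equation that mentions u gives: x2 ≐ g(g(nil, false), g(nil, false)).
Bind x2 := g(g(nil, false), g(nil, false)); substituting into the remaining equation gives: g(cons(w, y1), cons(nil, nil)) ≐ g(cons(g(g(g(nil, false), g(nil, false)), 7), g(w, 7)), cons(nil, nil)).
Decompose g/2: cons(w, y1) ≐ cons(g(g(g(nil, false), g(nil, false)), 7), g(w, 7)),  cons(nil, nil) ≐ cons(nil, nil).
Decompose cons/2: w ≐ g(g(g(nil, false), g(nil, false)), 7),  y1 ≐ g(w, 7).
Bind w := g(g(g(nil, false), g(nil, false)), 7); substituting into the one remaining equation that mentions w gives: y1 ≐ g(g(g(g(nil, false), g(nil, false)), 7), 7).
Bind y1 := g(g(g(g(nil, false), g(nil, false)), 7), 7); no other remaining equation mentions y1.
Delete trivial equation cons(nil, nil) ≐ cons(nil, nil).
MGU = { u ↦ g(nil, false), x2 ↦ g(g(nil, false), g(nil, false)), w ↦ g(g(g(nil, false), g(nil, false)), 7), y1 ↦ g(g(g(g(nil, false), g(nil, false)), 7), 7) }, so w ↦ g(g(g(nil, false), g(nil, false)), 7).

g(g(g(nil, false), g(nil, false)), 7)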